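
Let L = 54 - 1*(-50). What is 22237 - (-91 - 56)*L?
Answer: 37525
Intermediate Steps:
L = 104 (L = 54 + 50 = 104)
22237 - (-91 - 56)*L = 22237 - (-91 - 56)*104 = 22237 - (-147)*104 = 22237 - 1*(-15288) = 22237 + 15288 = 37525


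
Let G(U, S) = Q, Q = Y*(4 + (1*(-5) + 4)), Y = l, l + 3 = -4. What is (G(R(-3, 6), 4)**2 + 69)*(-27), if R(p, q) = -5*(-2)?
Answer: -13770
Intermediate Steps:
R(p, q) = 10
l = -7 (l = -3 - 4 = -7)
Y = -7
Q = -21 (Q = -7*(4 + (1*(-5) + 4)) = -7*(4 + (-5 + 4)) = -7*(4 - 1) = -7*3 = -21)
G(U, S) = -21
(G(R(-3, 6), 4)**2 + 69)*(-27) = ((-21)**2 + 69)*(-27) = (441 + 69)*(-27) = 510*(-27) = -13770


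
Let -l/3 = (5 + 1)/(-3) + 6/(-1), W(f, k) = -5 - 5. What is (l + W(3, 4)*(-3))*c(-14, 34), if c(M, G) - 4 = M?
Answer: -540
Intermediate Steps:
c(M, G) = 4 + M
W(f, k) = -10
l = 24 (l = -3*((5 + 1)/(-3) + 6/(-1)) = -3*(6*(-⅓) + 6*(-1)) = -3*(-2 - 6) = -3*(-8) = 24)
(l + W(3, 4)*(-3))*c(-14, 34) = (24 - 10*(-3))*(4 - 14) = (24 + 30)*(-10) = 54*(-10) = -540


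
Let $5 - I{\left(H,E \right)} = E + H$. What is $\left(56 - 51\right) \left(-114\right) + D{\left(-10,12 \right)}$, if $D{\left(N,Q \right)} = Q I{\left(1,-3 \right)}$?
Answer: $-486$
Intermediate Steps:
$I{\left(H,E \right)} = 5 - E - H$ ($I{\left(H,E \right)} = 5 - \left(E + H\right) = 5 - E - H$)
$D{\left(N,Q \right)} = 7 Q$ ($D{\left(N,Q \right)} = Q \left(5 - -3 - 1\right) = Q \left(5 + 3 - 1\right) = Q 7 = 7 Q$)
$\left(56 - 51\right) \left(-114\right) + D{\left(-10,12 \right)} = \left(56 - 51\right) \left(-114\right) + 7 \cdot 12 = \left(56 - 51\right) \left(-114\right) + 84 = 5 \left(-114\right) + 84 = -570 + 84 = -486$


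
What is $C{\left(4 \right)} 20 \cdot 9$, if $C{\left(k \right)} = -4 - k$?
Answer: $-1440$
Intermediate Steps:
$C{\left(4 \right)} 20 \cdot 9 = \left(-4 - 4\right) 20 \cdot 9 = \left(-8\right) 20 \cdot 9 = \left(-160\right) 9 = -1440$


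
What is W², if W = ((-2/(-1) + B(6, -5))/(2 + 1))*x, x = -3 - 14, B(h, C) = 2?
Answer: 4624/9 ≈ 513.78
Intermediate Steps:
x = -17
W = -68/3 (W = ((-2/(-1) + 2)/(2 + 1))*(-17) = ((-2*(-1) + 2)/3)*(-17) = ((2 + 2)*(⅓))*(-17) = (4*(⅓))*(-17) = (4/3)*(-17) = -68/3 ≈ -22.667)
W² = (-68/3)² = 4624/9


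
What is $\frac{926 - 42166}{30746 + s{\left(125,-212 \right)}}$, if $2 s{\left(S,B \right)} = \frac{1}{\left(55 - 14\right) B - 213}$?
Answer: $- \frac{734484400}{547586259} \approx -1.3413$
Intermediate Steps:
$s{\left(S,B \right)} = \frac{1}{2 \left(-213 + 41 B\right)}$ ($s{\left(S,B \right)} = \frac{1}{2 \left(\left(55 - 14\right) B - 213\right)} = \frac{1}{2 \left(41 B - 213\right)} = \frac{1}{2 \left(-213 + 41 B\right)}$)
$\frac{926 - 42166}{30746 + s{\left(125,-212 \right)}} = \frac{926 - 42166}{30746 + \frac{1}{2 \left(-213 + 41 \left(-212\right)\right)}} = - \frac{41240}{30746 + \frac{1}{2 \left(-213 - 8692\right)}} = - \frac{41240}{30746 + \frac{1}{2 \left(-8905\right)}} = - \frac{41240}{30746 + \frac{1}{2} \left(- \frac{1}{8905}\right)} = - \frac{41240}{30746 - \frac{1}{17810}} = - \frac{41240}{\frac{547586259}{17810}} = \left(-41240\right) \frac{17810}{547586259} = - \frac{734484400}{547586259}$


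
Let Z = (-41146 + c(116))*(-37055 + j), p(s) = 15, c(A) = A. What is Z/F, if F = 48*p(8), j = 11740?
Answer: 103867445/72 ≈ 1.4426e+6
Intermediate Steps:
F = 720 (F = 48*15 = 720)
Z = 1038674450 (Z = (-41146 + 116)*(-37055 + 11740) = -41030*(-25315) = 1038674450)
Z/F = 1038674450/720 = 1038674450*(1/720) = 103867445/72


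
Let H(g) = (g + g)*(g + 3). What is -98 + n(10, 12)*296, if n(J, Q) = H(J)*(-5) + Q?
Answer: -381346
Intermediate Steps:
H(g) = 2*g*(3 + g) (H(g) = (2*g)*(3 + g) = 2*g*(3 + g))
n(J, Q) = Q - 10*J*(3 + J) (n(J, Q) = (2*J*(3 + J))*(-5) + Q = -10*J*(3 + J) + Q = Q - 10*J*(3 + J))
-98 + n(10, 12)*296 = -98 + (12 - 10*10*(3 + 10))*296 = -98 + (12 - 10*10*13)*296 = -98 + (12 - 1300)*296 = -98 - 1288*296 = -98 - 381248 = -381346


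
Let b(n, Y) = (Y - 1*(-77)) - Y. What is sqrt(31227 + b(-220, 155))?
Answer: 2*sqrt(7826) ≈ 176.93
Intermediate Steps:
b(n, Y) = 77 (b(n, Y) = (Y + 77) - Y = (77 + Y) - Y = 77)
sqrt(31227 + b(-220, 155)) = sqrt(31227 + 77) = sqrt(31304) = 2*sqrt(7826)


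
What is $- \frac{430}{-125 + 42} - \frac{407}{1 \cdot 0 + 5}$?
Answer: $- \frac{31631}{415} \approx -76.219$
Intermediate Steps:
$- \frac{430}{-125 + 42} - \frac{407}{1 \cdot 0 + 5} = - \frac{430}{-83} - \frac{407}{0 + 5} = \left(-430\right) \left(- \frac{1}{83}\right) - \frac{407}{5} = \frac{430}{83} - \frac{407}{5} = - \frac{31631}{415}$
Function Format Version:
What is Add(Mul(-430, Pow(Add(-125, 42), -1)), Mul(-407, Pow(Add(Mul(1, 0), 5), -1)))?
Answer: Rational(-31631, 415) ≈ -76.219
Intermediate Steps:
Add(Mul(-430, Pow(Add(-125, 42), -1)), Mul(-407, Pow(Add(Mul(1, 0), 5), -1))) = Add(Mul(-430, Pow(-83, -1)), Mul(-407, Pow(Add(0, 5), -1))) = Add(Mul(-430, Rational(-1, 83)), Mul(-407, Pow(5, -1))) = Add(Rational(430, 83), Mul(-407, Rational(1, 5))) = Add(Rational(430, 83), Rational(-407, 5)) = Rational(-31631, 415)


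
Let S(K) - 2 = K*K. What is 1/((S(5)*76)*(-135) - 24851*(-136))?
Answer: 1/3102716 ≈ 3.2230e-7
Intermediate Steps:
S(K) = 2 + K² (S(K) = 2 + K*K = 2 + K²)
1/((S(5)*76)*(-135) - 24851*(-136)) = 1/(((2 + 5²)*76)*(-135) - 24851*(-136)) = 1/(((2 + 25)*76)*(-135) + 3379736) = 1/((27*76)*(-135) + 3379736) = 1/(2052*(-135) + 3379736) = 1/(-277020 + 3379736) = 1/3102716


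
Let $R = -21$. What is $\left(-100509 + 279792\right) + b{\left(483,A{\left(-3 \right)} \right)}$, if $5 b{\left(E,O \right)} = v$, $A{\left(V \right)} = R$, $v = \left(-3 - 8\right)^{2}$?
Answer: $\frac{896536}{5} \approx 1.7931 \cdot 10^{5}$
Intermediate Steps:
$v = 121$ ($v = \left(-11\right)^{2} = 121$)
$A{\left(V \right)} = -21$
$b{\left(E,O \right)} = \frac{121}{5}$ ($b{\left(E,O \right)} = \frac{1}{5} \cdot 121 = \frac{121}{5}$)
$\left(-100509 + 279792\right) + b{\left(483,A{\left(-3 \right)} \right)} = \left(-100509 + 279792\right) + \frac{121}{5} = 179283 + \frac{121}{5} = \frac{896536}{5}$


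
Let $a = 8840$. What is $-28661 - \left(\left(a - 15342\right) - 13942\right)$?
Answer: $-8217$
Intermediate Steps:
$-28661 - \left(\left(a - 15342\right) - 13942\right) = -28661 - \left(\left(8840 - 15342\right) - 13942\right) = -28661 - \left(-6502 - 13942\right) = -28661 - -20444 = -28661 + 20444 = -8217$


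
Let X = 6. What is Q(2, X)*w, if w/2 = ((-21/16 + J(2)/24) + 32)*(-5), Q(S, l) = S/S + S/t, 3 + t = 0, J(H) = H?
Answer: -7385/72 ≈ -102.57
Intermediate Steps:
t = -3 (t = -3 + 0 = -3)
Q(S, l) = 1 - S/3 (Q(S, l) = S/S + S/(-3) = 1 + S*(-⅓) = 1 - S/3)
w = -7385/24 (w = 2*(((-21/16 + 2/24) + 32)*(-5)) = 2*(((-21*1/16 + 2*(1/24)) + 32)*(-5)) = 2*(((-21/16 + 1/12) + 32)*(-5)) = 2*((-59/48 + 32)*(-5)) = 2*((1477/48)*(-5)) = 2*(-7385/48) = -7385/24 ≈ -307.71)
Q(2, X)*w = (1 - ⅓*2)*(-7385/24) = (1 - ⅔)*(-7385/24) = (⅓)*(-7385/24) = -7385/72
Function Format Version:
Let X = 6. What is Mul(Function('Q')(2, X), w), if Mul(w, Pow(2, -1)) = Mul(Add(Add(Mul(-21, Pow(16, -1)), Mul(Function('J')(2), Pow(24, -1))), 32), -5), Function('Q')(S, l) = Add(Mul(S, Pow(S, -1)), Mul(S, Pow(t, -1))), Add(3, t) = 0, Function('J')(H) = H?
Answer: Rational(-7385, 72) ≈ -102.57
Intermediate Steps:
t = -3 (t = Add(-3, 0) = -3)
Function('Q')(S, l) = Add(1, Mul(Rational(-1, 3), S)) (Function('Q')(S, l) = Add(Mul(S, Pow(S, -1)), Mul(S, Pow(-3, -1))) = Add(1, Mul(S, Rational(-1, 3))) = Add(1, Mul(Rational(-1, 3), S)))
w = Rational(-7385, 24) (w = Mul(2, Mul(Add(Add(Mul(-21, Pow(16, -1)), Mul(2, Pow(24, -1))), 32), -5)) = Mul(2, Mul(Add(Add(Mul(-21, Rational(1, 16)), Mul(2, Rational(1, 24))), 32), -5)) = Mul(2, Mul(Add(Add(Rational(-21, 16), Rational(1, 12)), 32), -5)) = Mul(2, Mul(Add(Rational(-59, 48), 32), -5)) = Mul(2, Mul(Rational(1477, 48), -5)) = Mul(2, Rational(-7385, 48)) = Rational(-7385, 24) ≈ -307.71)
Mul(Function('Q')(2, X), w) = Mul(Add(1, Mul(Rational(-1, 3), 2)), Rational(-7385, 24)) = Mul(Add(1, Rational(-2, 3)), Rational(-7385, 24)) = Mul(Rational(1, 3), Rational(-7385, 24)) = Rational(-7385, 72)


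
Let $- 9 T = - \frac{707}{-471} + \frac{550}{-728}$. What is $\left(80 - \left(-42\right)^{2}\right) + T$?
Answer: $- \frac{2598533087}{1542996} \approx -1684.1$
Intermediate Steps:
$T = - \frac{127823}{1542996}$ ($T = - \frac{- \frac{707}{-471} + \frac{550}{-728}}{9} = - \frac{\left(-707\right) \left(- \frac{1}{471}\right) + 550 \left(- \frac{1}{728}\right)}{9} = - \frac{\frac{707}{471} - \frac{275}{364}}{9} = \left(- \frac{1}{9}\right) \frac{127823}{171444} = - \frac{127823}{1542996} \approx -0.082841$)
$\left(80 - \left(-42\right)^{2}\right) + T = \left(80 - \left(-42\right)^{2}\right) - \frac{127823}{1542996} = \left(80 - 1764\right) - \frac{127823}{1542996} = -1684 - \frac{127823}{1542996} = - \frac{2598533087}{1542996}$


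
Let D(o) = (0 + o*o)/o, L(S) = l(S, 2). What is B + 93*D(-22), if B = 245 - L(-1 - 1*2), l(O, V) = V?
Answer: -1803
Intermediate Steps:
L(S) = 2
D(o) = o (D(o) = (0 + o**2)/o = o**2/o = o)
B = 243 (B = 245 - 1*2 = 245 - 2 = 243)
B + 93*D(-22) = 243 + 93*(-22) = 243 - 2046 = -1803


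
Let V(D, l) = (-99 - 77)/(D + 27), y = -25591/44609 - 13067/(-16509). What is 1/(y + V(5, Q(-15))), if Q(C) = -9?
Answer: -1472899962/7780101823 ≈ -0.18932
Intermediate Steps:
y = 160423984/736449981 (y = -25591*1/44609 - 13067*(-1/16509) = -25591/44609 + 13067/16509 = 160423984/736449981 ≈ 0.21783)
V(D, l) = -176/(27 + D)
1/(y + V(5, Q(-15))) = 1/(160423984/736449981 - 176/(27 + 5)) = 1/(160423984/736449981 - 176/32) = 1/(160423984/736449981 - 176*1/32) = 1/(160423984/736449981 - 11/2) = 1/(-7780101823/1472899962) = -1472899962/7780101823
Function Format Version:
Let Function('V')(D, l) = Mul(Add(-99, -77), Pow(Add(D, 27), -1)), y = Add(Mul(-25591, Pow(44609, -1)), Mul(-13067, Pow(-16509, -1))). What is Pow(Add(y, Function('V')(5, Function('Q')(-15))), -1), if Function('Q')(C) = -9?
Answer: Rational(-1472899962, 7780101823) ≈ -0.18932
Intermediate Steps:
y = Rational(160423984, 736449981) (y = Add(Mul(-25591, Rational(1, 44609)), Mul(-13067, Rational(-1, 16509))) = Add(Rational(-25591, 44609), Rational(13067, 16509)) = Rational(160423984, 736449981) ≈ 0.21783)
Function('V')(D, l) = Mul(-176, Pow(Add(27, D), -1))
Pow(Add(y, Function('V')(5, Function('Q')(-15))), -1) = Pow(Add(Rational(160423984, 736449981), Mul(-176, Pow(Add(27, 5), -1))), -1) = Pow(Add(Rational(160423984, 736449981), Mul(-176, Pow(32, -1))), -1) = Pow(Add(Rational(160423984, 736449981), Mul(-176, Rational(1, 32))), -1) = Pow(Add(Rational(160423984, 736449981), Rational(-11, 2)), -1) = Pow(Rational(-7780101823, 1472899962), -1) = Rational(-1472899962, 7780101823)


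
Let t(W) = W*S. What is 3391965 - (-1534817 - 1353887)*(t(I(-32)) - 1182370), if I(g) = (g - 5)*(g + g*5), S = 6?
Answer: -3292385437219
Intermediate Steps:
I(g) = 6*g*(-5 + g) (I(g) = (-5 + g)*(g + 5*g) = (-5 + g)*(6*g) = 6*g*(-5 + g))
t(W) = 6*W (t(W) = W*6 = 6*W)
3391965 - (-1534817 - 1353887)*(t(I(-32)) - 1182370) = 3391965 - (-1534817 - 1353887)*(6*(6*(-32)*(-5 - 32)) - 1182370) = 3391965 - (-2888704)*(6*(6*(-32)*(-37)) - 1182370) = 3391965 - (-2888704)*(6*7104 - 1182370) = 3391965 - (-2888704)*(42624 - 1182370) = 3391965 - (-2888704)*(-1139746) = 3391965 - 1*3292388829184 = 3391965 - 3292388829184 = -3292385437219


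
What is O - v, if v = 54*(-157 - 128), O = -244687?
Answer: -229297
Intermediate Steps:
v = -15390 (v = 54*(-285) = -15390)
O - v = -244687 - 1*(-15390) = -244687 + 15390 = -229297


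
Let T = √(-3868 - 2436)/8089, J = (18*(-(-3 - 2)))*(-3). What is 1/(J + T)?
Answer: -8833309335/2384993523602 - 8089*I*√394/1192496761801 ≈ -0.0037037 - 1.3464e-7*I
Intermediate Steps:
J = -270 (J = (18*(-1*(-5)))*(-3) = (18*5)*(-3) = 90*(-3) = -270)
T = 4*I*√394/8089 (T = √(-6304)*(1/8089) = (4*I*√394)*(1/8089) = 4*I*√394/8089 ≈ 0.0098155*I)
1/(J + T) = 1/(-270 + 4*I*√394/8089)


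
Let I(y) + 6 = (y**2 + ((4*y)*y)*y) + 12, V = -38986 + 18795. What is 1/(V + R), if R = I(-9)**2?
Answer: 1/7983050 ≈ 1.2527e-7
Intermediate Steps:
V = -20191
I(y) = 6 + y**2 + 4*y**3 (I(y) = -6 + ((y**2 + ((4*y)*y)*y) + 12) = -6 + ((y**2 + (4*y**2)*y) + 12) = -6 + ((y**2 + 4*y**3) + 12) = -6 + (12 + y**2 + 4*y**3) = 6 + y**2 + 4*y**3)
R = 8003241 (R = (6 + (-9)**2 + 4*(-9)**3)**2 = (6 + 81 + 4*(-729))**2 = (6 + 81 - 2916)**2 = (-2829)**2 = 8003241)
1/(V + R) = 1/(-20191 + 8003241) = 1/7983050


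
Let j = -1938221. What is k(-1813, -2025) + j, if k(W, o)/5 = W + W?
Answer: -1956351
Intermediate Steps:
k(W, o) = 10*W (k(W, o) = 5*(W + W) = 5*(2*W) = 10*W)
k(-1813, -2025) + j = 10*(-1813) - 1938221 = -18130 - 1938221 = -1956351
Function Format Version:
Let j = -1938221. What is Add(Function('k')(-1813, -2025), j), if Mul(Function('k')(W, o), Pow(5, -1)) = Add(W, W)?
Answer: -1956351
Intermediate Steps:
Function('k')(W, o) = Mul(10, W) (Function('k')(W, o) = Mul(5, Add(W, W)) = Mul(5, Mul(2, W)) = Mul(10, W))
Add(Function('k')(-1813, -2025), j) = Add(Mul(10, -1813), -1938221) = Add(-18130, -1938221) = -1956351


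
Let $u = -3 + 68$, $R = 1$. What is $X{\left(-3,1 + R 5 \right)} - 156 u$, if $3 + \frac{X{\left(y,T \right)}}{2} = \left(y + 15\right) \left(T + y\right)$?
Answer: $-10074$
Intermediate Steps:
$u = 65$
$X{\left(y,T \right)} = -6 + 2 \left(15 + y\right) \left(T + y\right)$ ($X{\left(y,T \right)} = -6 + 2 \left(y + 15\right) \left(T + y\right) = -6 + 2 \left(15 + y\right) \left(T + y\right)$)
$X{\left(-3,1 + R 5 \right)} - 156 u = \left(-6 + 2 \left(-3\right)^{2} + 30 \left(1 + 1 \cdot 5\right) + 30 \left(-3\right) + 2 \left(1 + 1 \cdot 5\right) \left(-3\right)\right) - 10140 = \left(-6 + 2 \cdot 9 + 30 \left(1 + 5\right) - 90 + 2 \left(1 + 5\right) \left(-3\right)\right) - 10140 = \left(-6 + 18 + 30 \cdot 6 - 90 + 2 \cdot 6 \left(-3\right)\right) - 10140 = \left(-6 + 18 + 180 - 90 - 36\right) - 10140 = 66 - 10140 = -10074$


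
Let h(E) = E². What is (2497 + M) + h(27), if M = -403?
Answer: 2823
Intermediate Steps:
(2497 + M) + h(27) = (2497 - 403) + 27² = 2094 + 729 = 2823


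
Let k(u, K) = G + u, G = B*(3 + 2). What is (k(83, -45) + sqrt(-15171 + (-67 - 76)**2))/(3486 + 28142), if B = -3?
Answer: 17/7907 + sqrt(5278)/31628 ≈ 0.0044470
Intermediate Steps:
G = -15 (G = -3*(3 + 2) = -3*5 = -15)
k(u, K) = -15 + u
(k(83, -45) + sqrt(-15171 + (-67 - 76)**2))/(3486 + 28142) = ((-15 + 83) + sqrt(-15171 + (-67 - 76)**2))/(3486 + 28142) = (68 + sqrt(-15171 + (-143)**2))/31628 = (68 + sqrt(-15171 + 20449))*(1/31628) = (68 + sqrt(5278))*(1/31628) = 17/7907 + sqrt(5278)/31628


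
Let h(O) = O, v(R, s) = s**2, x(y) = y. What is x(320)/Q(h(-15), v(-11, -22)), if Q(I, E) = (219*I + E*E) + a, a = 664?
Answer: 64/46327 ≈ 0.0013815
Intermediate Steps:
Q(I, E) = 664 + E**2 + 219*I (Q(I, E) = (219*I + E*E) + 664 = (219*I + E**2) + 664 = (E**2 + 219*I) + 664 = 664 + E**2 + 219*I)
x(320)/Q(h(-15), v(-11, -22)) = 320/(664 + ((-22)**2)**2 + 219*(-15)) = 320/(664 + 484**2 - 3285) = 320/(664 + 234256 - 3285) = 320/231635 = 320*(1/231635) = 64/46327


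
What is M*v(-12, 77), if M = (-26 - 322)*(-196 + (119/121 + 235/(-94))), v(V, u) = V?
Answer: -99804312/121 ≈ -8.2483e+5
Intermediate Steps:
M = 8317026/121 (M = -348*(-196 + (119*(1/121) + 235*(-1/94))) = -348*(-196 + (119/121 - 5/2)) = -348*(-196 - 367/242) = -348*(-47799/242) = 8317026/121 ≈ 68736.)
M*v(-12, 77) = (8317026/121)*(-12) = -99804312/121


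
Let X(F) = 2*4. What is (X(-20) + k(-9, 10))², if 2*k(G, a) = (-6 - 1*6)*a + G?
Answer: 12769/4 ≈ 3192.3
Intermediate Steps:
k(G, a) = G/2 - 6*a (k(G, a) = ((-6 - 1*6)*a + G)/2 = ((-6 - 6)*a + G)/2 = (-12*a + G)/2 = (G - 12*a)/2 = G/2 - 6*a)
X(F) = 8
(X(-20) + k(-9, 10))² = (8 + ((½)*(-9) - 6*10))² = (8 + (-9/2 - 60))² = (8 - 129/2)² = (-113/2)² = 12769/4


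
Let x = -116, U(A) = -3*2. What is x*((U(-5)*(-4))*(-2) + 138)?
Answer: -10440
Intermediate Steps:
U(A) = -6
x*((U(-5)*(-4))*(-2) + 138) = -116*(-6*(-4)*(-2) + 138) = -116*(24*(-2) + 138) = -116*(-48 + 138) = -116*90 = -10440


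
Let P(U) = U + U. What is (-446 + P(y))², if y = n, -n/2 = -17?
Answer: 142884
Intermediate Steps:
n = 34 (n = -2*(-17) = 34)
y = 34
P(U) = 2*U
(-446 + P(y))² = (-446 + 2*34)² = (-446 + 68)² = (-378)² = 142884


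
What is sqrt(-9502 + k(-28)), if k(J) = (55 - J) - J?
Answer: I*sqrt(9391) ≈ 96.907*I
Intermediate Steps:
k(J) = 55 - 2*J
sqrt(-9502 + k(-28)) = sqrt(-9502 + (55 - 2*(-28))) = sqrt(-9502 + (55 + 56)) = sqrt(-9502 + 111) = sqrt(-9391) = I*sqrt(9391)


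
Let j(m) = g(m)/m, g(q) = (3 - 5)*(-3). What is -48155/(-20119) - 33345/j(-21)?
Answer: 4696172695/40238 ≈ 1.1671e+5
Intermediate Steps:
g(q) = 6 (g(q) = -2*(-3) = 6)
j(m) = 6/m
-48155/(-20119) - 33345/j(-21) = -48155/(-20119) - 33345/(6/(-21)) = -48155*(-1/20119) - 33345/(6*(-1/21)) = 48155/20119 - 33345/(-2/7) = 48155/20119 - 33345*(-7/2) = 48155/20119 + 233415/2 = 4696172695/40238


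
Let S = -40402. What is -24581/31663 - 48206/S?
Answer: 266612508/639624263 ≈ 0.41683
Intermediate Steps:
-24581/31663 - 48206/S = -24581/31663 - 48206/(-40402) = -24581*1/31663 - 48206*(-1/40402) = -24581/31663 + 24103/20201 = 266612508/639624263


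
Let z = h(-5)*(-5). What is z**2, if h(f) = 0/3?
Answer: 0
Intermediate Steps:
h(f) = 0 (h(f) = 0*(1/3) = 0)
z = 0 (z = 0*(-5) = 0)
z**2 = 0**2 = 0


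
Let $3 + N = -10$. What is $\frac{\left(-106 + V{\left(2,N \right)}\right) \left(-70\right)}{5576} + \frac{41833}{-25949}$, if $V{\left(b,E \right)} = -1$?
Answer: $- \frac{1768309}{6576892} \approx -0.26887$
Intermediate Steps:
$N = -13$ ($N = -3 - 10 = -13$)
$\frac{\left(-106 + V{\left(2,N \right)}\right) \left(-70\right)}{5576} + \frac{41833}{-25949} = \frac{\left(-106 - 1\right) \left(-70\right)}{5576} + \frac{41833}{-25949} = \left(-107\right) \left(-70\right) \frac{1}{5576} + 41833 \left(- \frac{1}{25949}\right) = 7490 \cdot \frac{1}{5576} - \frac{3803}{2359} = \frac{3745}{2788} - \frac{3803}{2359} = - \frac{1768309}{6576892}$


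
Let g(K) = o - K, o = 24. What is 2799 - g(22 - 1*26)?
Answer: 2771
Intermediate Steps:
g(K) = 24 - K
2799 - g(22 - 1*26) = 2799 - (24 - (22 - 1*26)) = 2799 - (24 - (22 - 26)) = 2799 - (24 - 1*(-4)) = 2799 - (24 + 4) = 2799 - 1*28 = 2799 - 28 = 2771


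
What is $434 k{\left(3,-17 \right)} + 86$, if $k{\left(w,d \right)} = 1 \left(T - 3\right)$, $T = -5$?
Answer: $-3386$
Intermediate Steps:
$k{\left(w,d \right)} = -8$ ($k{\left(w,d \right)} = 1 \left(-5 - 3\right) = 1 \left(-8\right) = -8$)
$434 k{\left(3,-17 \right)} + 86 = 434 \left(-8\right) + 86 = -3472 + 86 = -3386$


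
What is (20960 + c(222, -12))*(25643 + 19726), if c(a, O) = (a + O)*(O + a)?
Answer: 2951707140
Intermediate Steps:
c(a, O) = (O + a)**2 (c(a, O) = (O + a)*(O + a) = (O + a)**2)
(20960 + c(222, -12))*(25643 + 19726) = (20960 + (-12 + 222)**2)*(25643 + 19726) = (20960 + 210**2)*45369 = (20960 + 44100)*45369 = 65060*45369 = 2951707140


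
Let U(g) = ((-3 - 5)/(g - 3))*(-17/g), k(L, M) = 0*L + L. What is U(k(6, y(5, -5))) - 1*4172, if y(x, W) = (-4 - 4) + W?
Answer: -37480/9 ≈ -4164.4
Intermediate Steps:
y(x, W) = -8 + W
k(L, M) = L (k(L, M) = 0 + L = L)
U(g) = 136/(g*(-3 + g)) (U(g) = (-8/(-3 + g))*(-17/g) = 136/(g*(-3 + g)))
U(k(6, y(5, -5))) - 1*4172 = 136/(6*(-3 + 6)) - 1*4172 = 136*(1/6)/3 - 4172 = 136*(1/6)*(1/3) - 4172 = 68/9 - 4172 = -37480/9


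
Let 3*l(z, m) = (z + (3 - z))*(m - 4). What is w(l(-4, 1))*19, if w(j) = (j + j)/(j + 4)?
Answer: -114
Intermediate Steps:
l(z, m) = -4 + m (l(z, m) = ((z + (3 - z))*(m - 4))/3 = (3*(-4 + m))/3 = (-12 + 3*m)/3 = -4 + m)
w(j) = 2*j/(4 + j) (w(j) = (2*j)/(4 + j) = 2*j/(4 + j))
w(l(-4, 1))*19 = (2*(-4 + 1)/(4 + (-4 + 1)))*19 = (2*(-3)/(4 - 3))*19 = (2*(-3)/1)*19 = (2*(-3)*1)*19 = -6*19 = -114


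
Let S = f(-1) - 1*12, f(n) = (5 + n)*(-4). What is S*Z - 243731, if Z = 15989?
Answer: -691423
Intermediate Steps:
f(n) = -20 - 4*n
S = -28 (S = (-20 - 4*(-1)) - 1*12 = (-20 + 4) - 12 = -16 - 12 = -28)
S*Z - 243731 = -28*15989 - 243731 = -447692 - 243731 = -691423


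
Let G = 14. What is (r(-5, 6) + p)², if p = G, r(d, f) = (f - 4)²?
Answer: 324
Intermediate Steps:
r(d, f) = (-4 + f)²
p = 14
(r(-5, 6) + p)² = ((-4 + 6)² + 14)² = (2² + 14)² = (4 + 14)² = 18² = 324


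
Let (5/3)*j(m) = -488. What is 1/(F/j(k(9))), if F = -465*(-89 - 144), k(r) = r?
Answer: -488/180575 ≈ -0.0027025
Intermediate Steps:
j(m) = -1464/5 (j(m) = (⅗)*(-488) = -1464/5)
F = 108345 (F = -465*(-233) = 108345)
1/(F/j(k(9))) = 1/(108345/(-1464/5)) = 1/(108345*(-5/1464)) = 1/(-180575/488) = -488/180575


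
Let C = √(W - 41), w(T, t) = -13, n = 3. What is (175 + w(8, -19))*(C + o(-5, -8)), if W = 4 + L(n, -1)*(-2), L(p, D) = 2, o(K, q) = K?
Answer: -810 + 162*I*√41 ≈ -810.0 + 1037.3*I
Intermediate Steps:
W = 0 (W = 4 + 2*(-2) = 4 - 4 = 0)
C = I*√41 (C = √(0 - 41) = √(-41) = I*√41 ≈ 6.4031*I)
(175 + w(8, -19))*(C + o(-5, -8)) = (175 - 13)*(I*√41 - 5) = 162*(-5 + I*√41) = -810 + 162*I*√41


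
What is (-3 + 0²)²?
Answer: 9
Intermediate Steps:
(-3 + 0²)² = (-3 + 0)² = (-3)² = 9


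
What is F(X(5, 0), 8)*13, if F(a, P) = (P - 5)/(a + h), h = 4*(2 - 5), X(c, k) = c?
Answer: -39/7 ≈ -5.5714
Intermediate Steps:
h = -12 (h = 4*(-3) = -12)
F(a, P) = (-5 + P)/(-12 + a) (F(a, P) = (P - 5)/(a - 12) = (-5 + P)/(-12 + a))
F(X(5, 0), 8)*13 = ((-5 + 8)/(-12 + 5))*13 = (3/(-7))*13 = -⅐*3*13 = -3/7*13 = -39/7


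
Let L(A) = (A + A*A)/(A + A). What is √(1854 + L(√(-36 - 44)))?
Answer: √(7418 + 8*I*√5)/2 ≈ 43.064 + 0.051924*I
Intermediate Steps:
L(A) = (A + A²)/(2*A) (L(A) = (A + A²)/((2*A)) = (A + A²)*(1/(2*A)) = (A + A²)/(2*A))
√(1854 + L(√(-36 - 44))) = √(1854 + (½ + √(-36 - 44)/2)) = √(1854 + (½ + √(-80)/2)) = √(1854 + (½ + (4*I*√5)/2)) = √(1854 + (½ + 2*I*√5)) = √(3709/2 + 2*I*√5)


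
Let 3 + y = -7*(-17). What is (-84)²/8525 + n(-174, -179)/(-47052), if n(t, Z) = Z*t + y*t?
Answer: 13252659/22284350 ≈ 0.59471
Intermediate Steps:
y = 116 (y = -3 - 7*(-17) = -3 + 119 = 116)
n(t, Z) = 116*t + Z*t (n(t, Z) = Z*t + 116*t = 116*t + Z*t)
(-84)²/8525 + n(-174, -179)/(-47052) = (-84)²/8525 - 174*(116 - 179)/(-47052) = 7056*(1/8525) - 174*(-63)*(-1/47052) = 7056/8525 + 10962*(-1/47052) = 7056/8525 - 609/2614 = 13252659/22284350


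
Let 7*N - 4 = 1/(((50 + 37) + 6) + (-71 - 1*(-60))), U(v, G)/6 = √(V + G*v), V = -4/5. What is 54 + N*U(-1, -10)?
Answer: 54 + 141*√230/205 ≈ 64.431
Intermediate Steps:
V = -⅘ (V = -4*⅕ = -⅘ ≈ -0.80000)
U(v, G) = 6*√(-⅘ + G*v)
N = 47/82 (N = 4/7 + 1/(7*(((50 + 37) + 6) + (-71 - 1*(-60)))) = 4/7 + 1/(7*((87 + 6) + (-71 + 60))) = 4/7 + 1/(7*(93 - 11)) = 4/7 + (⅐)/82 = 4/7 + (⅐)*(1/82) = 4/7 + 1/574 = 47/82 ≈ 0.57317)
54 + N*U(-1, -10) = 54 + 47*(6*√(-20 + 25*(-10)*(-1))/5)/82 = 54 + 47*(6*√(-20 + 250)/5)/82 = 54 + 47*(6*√230/5)/82 = 54 + 141*√230/205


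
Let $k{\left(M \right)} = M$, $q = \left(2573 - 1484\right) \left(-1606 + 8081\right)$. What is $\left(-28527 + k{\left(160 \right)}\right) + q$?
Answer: $7022908$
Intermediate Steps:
$q = 7051275$ ($q = 1089 \cdot 6475 = 7051275$)
$\left(-28527 + k{\left(160 \right)}\right) + q = \left(-28527 + 160\right) + 7051275 = -28367 + 7051275 = 7022908$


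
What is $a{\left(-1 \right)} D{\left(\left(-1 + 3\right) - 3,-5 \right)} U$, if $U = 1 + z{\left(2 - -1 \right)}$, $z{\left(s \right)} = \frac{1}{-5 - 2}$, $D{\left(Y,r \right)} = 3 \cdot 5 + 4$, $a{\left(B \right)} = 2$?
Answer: $\frac{228}{7} \approx 32.571$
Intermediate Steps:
$D{\left(Y,r \right)} = 19$ ($D{\left(Y,r \right)} = 15 + 4 = 19$)
$z{\left(s \right)} = - \frac{1}{7}$ ($z{\left(s \right)} = \frac{1}{-7} = - \frac{1}{7}$)
$U = \frac{6}{7}$ ($U = 1 - \frac{1}{7} = \frac{6}{7} \approx 0.85714$)
$a{\left(-1 \right)} D{\left(\left(-1 + 3\right) - 3,-5 \right)} U = 2 \cdot 19 \cdot \frac{6}{7} = 38 \cdot \frac{6}{7} = \frac{228}{7}$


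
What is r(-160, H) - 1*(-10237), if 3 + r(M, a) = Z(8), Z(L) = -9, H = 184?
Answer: 10225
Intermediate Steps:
r(M, a) = -12 (r(M, a) = -3 - 9 = -12)
r(-160, H) - 1*(-10237) = -12 - 1*(-10237) = -12 + 10237 = 10225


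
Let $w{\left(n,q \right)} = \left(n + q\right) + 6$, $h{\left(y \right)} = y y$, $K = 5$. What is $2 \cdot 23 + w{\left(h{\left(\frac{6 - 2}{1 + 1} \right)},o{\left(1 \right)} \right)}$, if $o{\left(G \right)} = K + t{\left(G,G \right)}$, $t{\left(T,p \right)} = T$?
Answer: $62$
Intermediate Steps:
$o{\left(G \right)} = 5 + G$
$h{\left(y \right)} = y^{2}$
$w{\left(n,q \right)} = 6 + n + q$
$2 \cdot 23 + w{\left(h{\left(\frac{6 - 2}{1 + 1} \right)},o{\left(1 \right)} \right)} = 2 \cdot 23 + \left(6 + \left(\frac{6 - 2}{1 + 1}\right)^{2} + \left(5 + 1\right)\right) = 46 + \left(6 + \left(\frac{4}{2}\right)^{2} + 6\right) = 46 + \left(6 + \left(4 \cdot \frac{1}{2}\right)^{2} + 6\right) = 46 + \left(6 + 2^{2} + 6\right) = 46 + \left(6 + 4 + 6\right) = 46 + 16 = 62$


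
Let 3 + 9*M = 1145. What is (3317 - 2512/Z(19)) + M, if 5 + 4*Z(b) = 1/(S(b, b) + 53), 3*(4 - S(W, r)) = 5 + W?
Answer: 2998487/549 ≈ 5461.7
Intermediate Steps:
S(W, r) = 7/3 - W/3 (S(W, r) = 4 - (5 + W)/3 = 4 + (-5/3 - W/3) = 7/3 - W/3)
M = 1142/9 (M = -⅓ + (⅑)*1145 = -⅓ + 1145/9 = 1142/9 ≈ 126.89)
Z(b) = -5/4 + 1/(4*(166/3 - b/3)) (Z(b) = -5/4 + 1/(4*((7/3 - b/3) + 53)) = -5/4 + 1/(4*(166/3 - b/3)))
(3317 - 2512/Z(19)) + M = (3317 - 2512*4*(-166 + 19)/(827 - 5*19)) + 1142/9 = (3317 - 2512*(-588/(827 - 95))) + 1142/9 = (3317 - 2512/((¼)*(-1/147)*732)) + 1142/9 = (3317 - 2512/(-61/49)) + 1142/9 = (3317 - 2512*(-49/61)) + 1142/9 = (3317 + 123088/61) + 1142/9 = 325425/61 + 1142/9 = 2998487/549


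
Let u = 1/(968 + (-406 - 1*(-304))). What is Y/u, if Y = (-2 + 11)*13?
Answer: 101322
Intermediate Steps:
Y = 117 (Y = 9*13 = 117)
u = 1/866 (u = 1/(968 + (-406 + 304)) = 1/(968 - 102) = 1/866 ≈ 0.0011547)
Y/u = 117/(1/866) = 117*866 = 101322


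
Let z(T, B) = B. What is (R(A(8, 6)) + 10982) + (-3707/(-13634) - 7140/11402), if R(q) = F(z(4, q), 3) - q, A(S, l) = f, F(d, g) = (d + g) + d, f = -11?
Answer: 852953320943/77727434 ≈ 10974.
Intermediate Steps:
F(d, g) = g + 2*d
A(S, l) = -11
R(q) = 3 + q (R(q) = (3 + 2*q) - q = 3 + q)
(R(A(8, 6)) + 10982) + (-3707/(-13634) - 7140/11402) = ((3 - 11) + 10982) + (-3707/(-13634) - 7140/11402) = (-8 + 10982) + (-3707*(-1/13634) - 7140*1/11402) = 10974 + (3707/13634 - 3570/5701) = 10974 - 27539773/77727434 = 852953320943/77727434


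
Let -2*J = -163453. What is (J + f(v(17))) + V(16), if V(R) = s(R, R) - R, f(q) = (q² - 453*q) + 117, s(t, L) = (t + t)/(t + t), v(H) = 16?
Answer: 149673/2 ≈ 74837.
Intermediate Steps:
J = 163453/2 (J = -½*(-163453) = 163453/2 ≈ 81727.)
s(t, L) = 1 (s(t, L) = (2*t)/((2*t)) = (2*t)*(1/(2*t)) = 1)
f(q) = 117 + q² - 453*q
V(R) = 1 - R
(J + f(v(17))) + V(16) = (163453/2 + (117 + 16² - 453*16)) + (1 - 1*16) = (163453/2 + (117 + 256 - 7248)) + (1 - 16) = (163453/2 - 6875) - 15 = 149703/2 - 15 = 149673/2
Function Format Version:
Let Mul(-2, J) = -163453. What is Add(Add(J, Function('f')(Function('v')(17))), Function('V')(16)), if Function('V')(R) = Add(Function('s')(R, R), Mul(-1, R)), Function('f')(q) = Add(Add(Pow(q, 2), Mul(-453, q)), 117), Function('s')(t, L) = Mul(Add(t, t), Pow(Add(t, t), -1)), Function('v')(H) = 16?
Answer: Rational(149673, 2) ≈ 74837.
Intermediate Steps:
J = Rational(163453, 2) (J = Mul(Rational(-1, 2), -163453) = Rational(163453, 2) ≈ 81727.)
Function('s')(t, L) = 1 (Function('s')(t, L) = Mul(Mul(2, t), Pow(Mul(2, t), -1)) = Mul(Mul(2, t), Mul(Rational(1, 2), Pow(t, -1))) = 1)
Function('f')(q) = Add(117, Pow(q, 2), Mul(-453, q))
Function('V')(R) = Add(1, Mul(-1, R))
Add(Add(J, Function('f')(Function('v')(17))), Function('V')(16)) = Add(Add(Rational(163453, 2), Add(117, Pow(16, 2), Mul(-453, 16))), Add(1, Mul(-1, 16))) = Add(Add(Rational(163453, 2), Add(117, 256, -7248)), Add(1, -16)) = Add(Add(Rational(163453, 2), -6875), -15) = Add(Rational(149703, 2), -15) = Rational(149673, 2)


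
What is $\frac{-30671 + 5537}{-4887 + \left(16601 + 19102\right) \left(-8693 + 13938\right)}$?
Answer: $- \frac{4189}{31209558} \approx -0.00013422$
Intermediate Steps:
$\frac{-30671 + 5537}{-4887 + \left(16601 + 19102\right) \left(-8693 + 13938\right)} = - \frac{25134}{-4887 + 35703 \cdot 5245} = - \frac{25134}{-4887 + 187262235} = - \frac{25134}{187257348} = \left(-25134\right) \frac{1}{187257348} = - \frac{4189}{31209558}$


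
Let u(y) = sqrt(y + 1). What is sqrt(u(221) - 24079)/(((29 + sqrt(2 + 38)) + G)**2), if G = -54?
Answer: sqrt(-24079 + sqrt(222))/(25 - 2*sqrt(10))**2 ≈ 0.44478*I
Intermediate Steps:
u(y) = sqrt(1 + y)
sqrt(u(221) - 24079)/(((29 + sqrt(2 + 38)) + G)**2) = sqrt(sqrt(1 + 221) - 24079)/(((29 + sqrt(2 + 38)) - 54)**2) = sqrt(sqrt(222) - 24079)/(((29 + sqrt(40)) - 54)**2) = sqrt(-24079 + sqrt(222))/(((29 + 2*sqrt(10)) - 54)**2) = sqrt(-24079 + sqrt(222))/((-25 + 2*sqrt(10))**2) = sqrt(-24079 + sqrt(222))/(-25 + 2*sqrt(10))**2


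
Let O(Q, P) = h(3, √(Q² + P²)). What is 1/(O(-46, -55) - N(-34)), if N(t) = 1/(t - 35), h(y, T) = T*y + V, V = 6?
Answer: -28635/220114484 + 14283*√5141/220114484 ≈ 0.0045225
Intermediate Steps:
h(y, T) = 6 + T*y (h(y, T) = T*y + 6 = 6 + T*y)
O(Q, P) = 6 + 3*√(P² + Q²) (O(Q, P) = 6 + √(Q² + P²)*3 = 6 + √(P² + Q²)*3 = 6 + 3*√(P² + Q²))
N(t) = 1/(-35 + t)
1/(O(-46, -55) - N(-34)) = 1/((6 + 3*√((-55)² + (-46)²)) - 1/(-35 - 34)) = 1/((6 + 3*√(3025 + 2116)) - 1/(-69)) = 1/((6 + 3*√5141) - 1*(-1/69)) = 1/((6 + 3*√5141) + 1/69) = 1/(415/69 + 3*√5141)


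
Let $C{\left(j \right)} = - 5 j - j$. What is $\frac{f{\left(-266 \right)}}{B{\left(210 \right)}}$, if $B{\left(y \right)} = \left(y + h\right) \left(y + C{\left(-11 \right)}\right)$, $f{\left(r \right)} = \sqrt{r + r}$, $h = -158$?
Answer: $\frac{i \sqrt{133}}{7176} \approx 0.0016071 i$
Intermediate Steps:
$f{\left(r \right)} = \sqrt{2} \sqrt{r}$ ($f{\left(r \right)} = \sqrt{2 r} = \sqrt{2} \sqrt{r}$)
$C{\left(j \right)} = - 6 j$
$B{\left(y \right)} = \left(-158 + y\right) \left(66 + y\right)$ ($B{\left(y \right)} = \left(y - 158\right) \left(y - -66\right) = \left(-158 + y\right) \left(y + 66\right) = \left(-158 + y\right) \left(66 + y\right)$)
$\frac{f{\left(-266 \right)}}{B{\left(210 \right)}} = \frac{\sqrt{2} \sqrt{-266}}{-10428 + 210^{2} - 19320} = \frac{\sqrt{2} i \sqrt{266}}{-10428 + 44100 - 19320} = \frac{2 i \sqrt{133}}{14352} = 2 i \sqrt{133} \cdot \frac{1}{14352} = \frac{i \sqrt{133}}{7176}$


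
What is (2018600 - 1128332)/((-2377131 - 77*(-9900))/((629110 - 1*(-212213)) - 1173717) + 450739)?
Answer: 98639913864/49941517999 ≈ 1.9751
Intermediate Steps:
(2018600 - 1128332)/((-2377131 - 77*(-9900))/((629110 - 1*(-212213)) - 1173717) + 450739) = 890268/((-2377131 + 762300)/((629110 + 212213) - 1173717) + 450739) = 890268/(-1614831/(841323 - 1173717) + 450739) = 890268/(-1614831/(-332394) + 450739) = 890268/(-1614831*(-1/332394) + 450739) = 890268/(538277/110798 + 450739) = 890268/(49941517999/110798) = 890268*(110798/49941517999) = 98639913864/49941517999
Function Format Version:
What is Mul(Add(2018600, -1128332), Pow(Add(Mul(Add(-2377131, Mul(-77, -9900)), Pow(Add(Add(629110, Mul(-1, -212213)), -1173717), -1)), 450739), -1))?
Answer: Rational(98639913864, 49941517999) ≈ 1.9751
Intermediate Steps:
Mul(Add(2018600, -1128332), Pow(Add(Mul(Add(-2377131, Mul(-77, -9900)), Pow(Add(Add(629110, Mul(-1, -212213)), -1173717), -1)), 450739), -1)) = Mul(890268, Pow(Add(Mul(Add(-2377131, 762300), Pow(Add(Add(629110, 212213), -1173717), -1)), 450739), -1)) = Mul(890268, Pow(Add(Mul(-1614831, Pow(Add(841323, -1173717), -1)), 450739), -1)) = Mul(890268, Pow(Add(Mul(-1614831, Pow(-332394, -1)), 450739), -1)) = Mul(890268, Pow(Add(Mul(-1614831, Rational(-1, 332394)), 450739), -1)) = Mul(890268, Pow(Add(Rational(538277, 110798), 450739), -1)) = Mul(890268, Pow(Rational(49941517999, 110798), -1)) = Mul(890268, Rational(110798, 49941517999)) = Rational(98639913864, 49941517999)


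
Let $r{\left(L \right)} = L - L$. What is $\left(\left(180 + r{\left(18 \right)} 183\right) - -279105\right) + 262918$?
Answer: $542203$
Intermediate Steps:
$r{\left(L \right)} = 0$
$\left(\left(180 + r{\left(18 \right)} 183\right) - -279105\right) + 262918 = \left(\left(180 + 0 \cdot 183\right) - -279105\right) + 262918 = \left(\left(180 + 0\right) + 279105\right) + 262918 = \left(180 + 279105\right) + 262918 = 279285 + 262918 = 542203$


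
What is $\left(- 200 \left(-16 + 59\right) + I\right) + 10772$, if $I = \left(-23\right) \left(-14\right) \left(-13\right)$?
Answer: $-2014$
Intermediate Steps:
$I = -4186$ ($I = 322 \left(-13\right) = -4186$)
$\left(- 200 \left(-16 + 59\right) + I\right) + 10772 = \left(- 200 \left(-16 + 59\right) - 4186\right) + 10772 = \left(\left(-200\right) 43 - 4186\right) + 10772 = \left(-8600 - 4186\right) + 10772 = -12786 + 10772 = -2014$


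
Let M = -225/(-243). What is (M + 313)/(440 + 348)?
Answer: 2119/5319 ≈ 0.39838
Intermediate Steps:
M = 25/27 (M = -225*(-1/243) = 25/27 ≈ 0.92593)
(M + 313)/(440 + 348) = (25/27 + 313)/(440 + 348) = (8476/27)/788 = (8476/27)*(1/788) = 2119/5319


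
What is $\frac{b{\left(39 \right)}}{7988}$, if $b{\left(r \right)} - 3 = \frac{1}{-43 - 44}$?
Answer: $\frac{65}{173739} \approx 0.00037412$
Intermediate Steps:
$b{\left(r \right)} = \frac{260}{87}$ ($b{\left(r \right)} = 3 + \frac{1}{-43 - 44} = 3 + \frac{1}{-87} = 3 - \frac{1}{87} = \frac{260}{87}$)
$\frac{b{\left(39 \right)}}{7988} = \frac{260}{87 \cdot 7988} = \frac{260}{87} \cdot \frac{1}{7988} = \frac{65}{173739}$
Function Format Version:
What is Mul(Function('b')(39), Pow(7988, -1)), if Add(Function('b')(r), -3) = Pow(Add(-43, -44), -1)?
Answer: Rational(65, 173739) ≈ 0.00037412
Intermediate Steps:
Function('b')(r) = Rational(260, 87) (Function('b')(r) = Add(3, Pow(Add(-43, -44), -1)) = Add(3, Pow(-87, -1)) = Add(3, Rational(-1, 87)) = Rational(260, 87))
Mul(Function('b')(39), Pow(7988, -1)) = Mul(Rational(260, 87), Pow(7988, -1)) = Mul(Rational(260, 87), Rational(1, 7988)) = Rational(65, 173739)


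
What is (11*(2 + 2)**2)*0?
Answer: 0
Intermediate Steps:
(11*(2 + 2)**2)*0 = (11*4**2)*0 = (11*16)*0 = 176*0 = 0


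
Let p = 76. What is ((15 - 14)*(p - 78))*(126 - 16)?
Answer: -220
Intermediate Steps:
((15 - 14)*(p - 78))*(126 - 16) = ((15 - 14)*(76 - 78))*(126 - 16) = (1*(-2))*110 = -2*110 = -220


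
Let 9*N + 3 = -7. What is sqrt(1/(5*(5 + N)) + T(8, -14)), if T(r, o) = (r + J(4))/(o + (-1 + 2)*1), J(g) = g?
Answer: I*sqrt(180453)/455 ≈ 0.93362*I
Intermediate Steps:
N = -10/9 (N = -1/3 + (1/9)*(-7) = -1/3 - 7/9 = -10/9 ≈ -1.1111)
T(r, o) = (4 + r)/(1 + o) (T(r, o) = (r + 4)/(o + (-1 + 2)*1) = (4 + r)/(o + 1*1) = (4 + r)/(o + 1) = (4 + r)/(1 + o))
sqrt(1/(5*(5 + N)) + T(8, -14)) = sqrt(1/(5*(5 - 10/9)) + (4 + 8)/(1 - 14)) = sqrt(1/(5*(35/9)) + 12/(-13)) = sqrt(1/(175/9) - 1/13*12) = sqrt(9/175 - 12/13) = sqrt(-1983/2275) = I*sqrt(180453)/455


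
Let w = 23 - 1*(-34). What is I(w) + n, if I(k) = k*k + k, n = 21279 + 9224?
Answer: 33809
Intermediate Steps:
n = 30503
w = 57 (w = 23 + 34 = 57)
I(k) = k + k² (I(k) = k² + k = k + k²)
I(w) + n = 57*(1 + 57) + 30503 = 57*58 + 30503 = 3306 + 30503 = 33809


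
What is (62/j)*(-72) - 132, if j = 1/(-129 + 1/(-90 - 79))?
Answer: 97301820/169 ≈ 5.7575e+5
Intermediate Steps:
j = -169/21802 (j = 1/(-129 + 1/(-169)) = 1/(-129 - 1/169) = 1/(-21802/169) = -169/21802 ≈ -0.0077516)
(62/j)*(-72) - 132 = (62/(-169/21802))*(-72) - 132 = (62*(-21802/169))*(-72) - 132 = -1351724/169*(-72) - 132 = 97324128/169 - 132 = 97301820/169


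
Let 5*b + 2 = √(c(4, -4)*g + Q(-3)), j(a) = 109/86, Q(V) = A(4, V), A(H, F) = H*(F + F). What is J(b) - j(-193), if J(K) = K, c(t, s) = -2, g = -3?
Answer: -717/430 + 3*I*√2/5 ≈ -1.6674 + 0.84853*I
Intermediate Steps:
A(H, F) = 2*F*H (A(H, F) = H*(2*F) = 2*F*H)
Q(V) = 8*V (Q(V) = 2*V*4 = 8*V)
j(a) = 109/86 (j(a) = 109*(1/86) = 109/86)
b = -⅖ + 3*I*√2/5 (b = -⅖ + √(-2*(-3) + 8*(-3))/5 = -⅖ + √(6 - 24)/5 = -⅖ + √(-18)/5 = -⅖ + (3*I*√2)/5 = -⅖ + 3*I*√2/5 ≈ -0.4 + 0.84853*I)
J(b) - j(-193) = (-⅖ + 3*I*√2/5) - 1*109/86 = (-⅖ + 3*I*√2/5) - 109/86 = -717/430 + 3*I*√2/5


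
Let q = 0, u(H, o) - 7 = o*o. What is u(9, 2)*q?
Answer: 0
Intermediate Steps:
u(H, o) = 7 + o² (u(H, o) = 7 + o*o = 7 + o²)
u(9, 2)*q = (7 + 2²)*0 = (7 + 4)*0 = 11*0 = 0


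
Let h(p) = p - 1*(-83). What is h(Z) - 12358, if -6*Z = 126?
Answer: -12296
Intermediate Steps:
Z = -21 (Z = -⅙*126 = -21)
h(p) = 83 + p (h(p) = p + 83 = 83 + p)
h(Z) - 12358 = (83 - 21) - 12358 = 62 - 12358 = -12296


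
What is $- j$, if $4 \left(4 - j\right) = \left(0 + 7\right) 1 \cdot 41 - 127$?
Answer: $36$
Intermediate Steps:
$j = -36$ ($j = 4 - \frac{\left(0 + 7\right) 1 \cdot 41 - 127}{4} = 4 - \frac{7 \cdot 1 \cdot 41 - 127}{4} = 4 - \frac{7 \cdot 41 - 127}{4} = 4 - \frac{287 - 127}{4} = 4 - 40 = -36$)
$- j = \left(-1\right) \left(-36\right) = 36$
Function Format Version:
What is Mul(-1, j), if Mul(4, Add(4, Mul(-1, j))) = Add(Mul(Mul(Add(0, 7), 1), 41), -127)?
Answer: 36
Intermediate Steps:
j = -36 (j = Add(4, Mul(Rational(-1, 4), Add(Mul(Mul(Add(0, 7), 1), 41), -127))) = Add(4, Mul(Rational(-1, 4), Add(Mul(Mul(7, 1), 41), -127))) = Add(4, Mul(Rational(-1, 4), Add(Mul(7, 41), -127))) = Add(4, Mul(Rational(-1, 4), Add(287, -127))) = Add(4, Mul(Rational(-1, 4), 160)) = Add(4, -40) = -36)
Mul(-1, j) = Mul(-1, -36) = 36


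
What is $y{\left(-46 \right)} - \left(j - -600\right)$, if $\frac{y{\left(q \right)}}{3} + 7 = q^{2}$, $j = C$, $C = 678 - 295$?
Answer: $5344$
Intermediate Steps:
$C = 383$ ($C = 678 - 295 = 383$)
$j = 383$
$y{\left(q \right)} = -21 + 3 q^{2}$
$y{\left(-46 \right)} - \left(j - -600\right) = \left(-21 + 3 \left(-46\right)^{2}\right) - \left(383 - -600\right) = \left(-21 + 3 \cdot 2116\right) - \left(383 + 600\right) = \left(-21 + 6348\right) - 983 = 6327 - 983 = 5344$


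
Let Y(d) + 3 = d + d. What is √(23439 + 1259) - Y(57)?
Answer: -111 + √24698 ≈ 46.156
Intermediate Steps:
Y(d) = -3 + 2*d (Y(d) = -3 + (d + d) = -3 + 2*d)
√(23439 + 1259) - Y(57) = √(23439 + 1259) - (-3 + 2*57) = √24698 - (-3 + 114) = √24698 - 1*111 = √24698 - 111 = -111 + √24698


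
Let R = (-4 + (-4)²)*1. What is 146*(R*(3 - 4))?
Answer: -1752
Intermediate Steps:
R = 12 (R = (-4 + 16)*1 = 12*1 = 12)
146*(R*(3 - 4)) = 146*(12*(3 - 4)) = 146*(12*(-1)) = 146*(-12) = -1752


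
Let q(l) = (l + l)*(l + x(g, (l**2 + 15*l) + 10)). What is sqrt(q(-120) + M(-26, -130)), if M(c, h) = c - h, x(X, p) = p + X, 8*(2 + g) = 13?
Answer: I*sqrt(2997406) ≈ 1731.3*I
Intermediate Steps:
g = -3/8 (g = -2 + (1/8)*13 = -2 + 13/8 = -3/8 ≈ -0.37500)
x(X, p) = X + p
q(l) = 2*l*(77/8 + l**2 + 16*l) (q(l) = (l + l)*(l + (-3/8 + ((l**2 + 15*l) + 10))) = (2*l)*(l + (-3/8 + (10 + l**2 + 15*l))) = (2*l)*(l + (77/8 + l**2 + 15*l)) = (2*l)*(77/8 + l**2 + 16*l) = 2*l*(77/8 + l**2 + 16*l))
sqrt(q(-120) + M(-26, -130)) = sqrt((1/4)*(-120)*(77 + 8*(-120)**2 + 128*(-120)) + (-26 - 1*(-130))) = sqrt((1/4)*(-120)*(77 + 8*14400 - 15360) + (-26 + 130)) = sqrt((1/4)*(-120)*(77 + 115200 - 15360) + 104) = sqrt((1/4)*(-120)*99917 + 104) = sqrt(-2997510 + 104) = sqrt(-2997406) = I*sqrt(2997406)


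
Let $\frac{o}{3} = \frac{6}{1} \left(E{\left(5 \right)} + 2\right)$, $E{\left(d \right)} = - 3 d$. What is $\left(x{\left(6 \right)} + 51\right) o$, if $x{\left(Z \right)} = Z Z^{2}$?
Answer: $-62478$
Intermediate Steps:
$o = -234$ ($o = 3 \cdot \frac{6}{1} \left(\left(-3\right) 5 + 2\right) = 3 \cdot 6 \cdot 1 \left(-15 + 2\right) = 3 \cdot 6 \left(-13\right) = 3 \left(-78\right) = -234$)
$x{\left(Z \right)} = Z^{3}$
$\left(x{\left(6 \right)} + 51\right) o = \left(6^{3} + 51\right) \left(-234\right) = \left(216 + 51\right) \left(-234\right) = 267 \left(-234\right) = -62478$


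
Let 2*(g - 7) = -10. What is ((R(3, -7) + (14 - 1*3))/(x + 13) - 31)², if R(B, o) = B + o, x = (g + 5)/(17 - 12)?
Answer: 4826809/5184 ≈ 931.10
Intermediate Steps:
g = 2 (g = 7 + (½)*(-10) = 7 - 5 = 2)
x = 7/5 (x = (2 + 5)/(17 - 12) = 7/5 ≈ 1.4000)
((R(3, -7) + (14 - 1*3))/(x + 13) - 31)² = (((3 - 7) + (14 - 1*3))/(7/5 + 13) - 31)² = ((-4 + (14 - 3))/(72/5) - 31)² = ((-4 + 11)*(5/72) - 31)² = (7*(5/72) - 31)² = (35/72 - 31)² = (-2197/72)² = 4826809/5184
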